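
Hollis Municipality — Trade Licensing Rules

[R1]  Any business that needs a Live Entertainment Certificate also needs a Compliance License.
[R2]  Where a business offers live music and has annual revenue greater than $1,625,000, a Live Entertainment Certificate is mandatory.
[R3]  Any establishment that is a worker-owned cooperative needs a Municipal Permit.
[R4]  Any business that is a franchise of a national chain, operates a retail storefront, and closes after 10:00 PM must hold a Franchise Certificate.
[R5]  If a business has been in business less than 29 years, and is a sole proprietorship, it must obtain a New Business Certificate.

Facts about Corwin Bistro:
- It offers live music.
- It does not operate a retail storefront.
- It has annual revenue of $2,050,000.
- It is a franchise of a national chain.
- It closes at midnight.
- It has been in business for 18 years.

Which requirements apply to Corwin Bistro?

Compliance License, Live Entertainment Certificate

[R1] Live Entertainment Certificate is required → Compliance License also required.
[R2] offers live music; revenue $2,050,000 > $1,625,000 → Live Entertainment Certificate required.
[R3] is a franchise of a national chain (not: is a worker-owned cooperative) → Municipal Permit not required.
[R4] is a franchise of a national chain; does not operate a retail storefront; closes midnight, after 10:00 PM → Franchise Certificate not required.
[R5] years in business 18 < 29; is a franchise of a national chain (not: is a sole proprietorship) → New Business Certificate not required.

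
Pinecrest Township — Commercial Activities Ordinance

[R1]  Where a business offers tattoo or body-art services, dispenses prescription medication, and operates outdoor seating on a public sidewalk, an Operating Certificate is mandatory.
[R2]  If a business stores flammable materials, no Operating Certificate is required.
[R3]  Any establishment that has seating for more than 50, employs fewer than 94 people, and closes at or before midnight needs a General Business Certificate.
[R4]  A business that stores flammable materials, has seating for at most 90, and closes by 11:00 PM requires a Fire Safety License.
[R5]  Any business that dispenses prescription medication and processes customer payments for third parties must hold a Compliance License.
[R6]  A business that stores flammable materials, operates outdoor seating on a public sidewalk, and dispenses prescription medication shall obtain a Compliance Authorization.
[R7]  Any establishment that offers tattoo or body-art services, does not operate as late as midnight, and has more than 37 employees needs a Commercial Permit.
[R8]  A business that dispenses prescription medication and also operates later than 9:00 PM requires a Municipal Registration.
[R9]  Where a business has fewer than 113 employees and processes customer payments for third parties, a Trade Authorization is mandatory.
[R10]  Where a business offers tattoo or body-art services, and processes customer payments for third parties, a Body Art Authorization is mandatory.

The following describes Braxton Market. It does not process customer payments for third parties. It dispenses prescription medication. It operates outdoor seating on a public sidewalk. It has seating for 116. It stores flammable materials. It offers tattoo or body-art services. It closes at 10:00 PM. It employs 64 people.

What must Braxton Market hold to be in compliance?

Commercial Permit, Compliance Authorization, General Business Certificate, Municipal Registration

[R1] offers tattoo or body-art services; dispenses prescription medication; operates outdoor seating on a public sidewalk → Operating Certificate required.
[R2] stores flammable materials → exempt from Operating Certificate.
[R3] seating 116 > 50; employees 64 < 94; closes 10:00 PM, at/before midnight → General Business Certificate required.
[R4] stores flammable materials; seating 116 > 90; closes 10:00 PM, at/before 11:00 PM → Fire Safety License not required.
[R5] dispenses prescription medication; does not process customer payments for third parties → Compliance License not required.
[R6] stores flammable materials; operates outdoor seating on a public sidewalk; dispenses prescription medication → Compliance Authorization required.
[R7] offers tattoo or body-art services; closes 10:00 PM, at/before midnight; employees 64 > 37 → Commercial Permit required.
[R8] dispenses prescription medication; closes 10:00 PM, after 9:00 PM → Municipal Registration required.
[R9] employees 64 < 113; does not process customer payments for third parties → Trade Authorization not required.
[R10] offers tattoo or body-art services; does not process customer payments for third parties → Body Art Authorization not required.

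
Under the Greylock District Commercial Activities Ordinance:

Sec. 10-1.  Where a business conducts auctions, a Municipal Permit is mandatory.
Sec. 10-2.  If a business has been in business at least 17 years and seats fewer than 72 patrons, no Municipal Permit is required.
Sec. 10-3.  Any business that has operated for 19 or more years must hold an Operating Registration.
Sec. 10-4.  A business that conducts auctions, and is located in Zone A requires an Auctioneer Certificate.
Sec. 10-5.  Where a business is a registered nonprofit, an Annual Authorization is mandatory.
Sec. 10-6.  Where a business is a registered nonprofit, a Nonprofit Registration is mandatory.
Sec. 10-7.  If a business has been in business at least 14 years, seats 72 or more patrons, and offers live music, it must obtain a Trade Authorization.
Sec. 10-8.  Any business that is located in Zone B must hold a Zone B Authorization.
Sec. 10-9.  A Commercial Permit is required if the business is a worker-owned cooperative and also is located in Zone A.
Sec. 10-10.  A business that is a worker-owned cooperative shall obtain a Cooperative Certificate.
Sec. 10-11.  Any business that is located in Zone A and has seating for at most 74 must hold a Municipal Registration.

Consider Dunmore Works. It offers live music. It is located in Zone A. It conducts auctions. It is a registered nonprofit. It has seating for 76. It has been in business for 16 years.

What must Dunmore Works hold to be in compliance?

Sec. 10-1. conducts auctions → Municipal Permit required.
Sec. 10-2. years in business 16 < 17; seating 76 ≥ 72 → Municipal Permit exemption does not apply.
Sec. 10-3. years in business 16 < 19 → Operating Registration not required.
Sec. 10-4. conducts auctions; is located in Zone A → Auctioneer Certificate required.
Sec. 10-5. is a registered nonprofit → Annual Authorization required.
Sec. 10-6. is a registered nonprofit → Nonprofit Registration required.
Sec. 10-7. years in business 16 ≥ 14; seating 76 ≥ 72; offers live music → Trade Authorization required.
Sec. 10-8. is located in Zone A (not: is located in Zone B) → Zone B Authorization not required.
Sec. 10-9. is a registered nonprofit (not: is a worker-owned cooperative); is located in Zone A → Commercial Permit not required.
Sec. 10-10. is a registered nonprofit (not: is a worker-owned cooperative) → Cooperative Certificate not required.
Sec. 10-11. is located in Zone A; seating 76 > 74 → Municipal Registration not required.

Annual Authorization, Auctioneer Certificate, Municipal Permit, Nonprofit Registration, Trade Authorization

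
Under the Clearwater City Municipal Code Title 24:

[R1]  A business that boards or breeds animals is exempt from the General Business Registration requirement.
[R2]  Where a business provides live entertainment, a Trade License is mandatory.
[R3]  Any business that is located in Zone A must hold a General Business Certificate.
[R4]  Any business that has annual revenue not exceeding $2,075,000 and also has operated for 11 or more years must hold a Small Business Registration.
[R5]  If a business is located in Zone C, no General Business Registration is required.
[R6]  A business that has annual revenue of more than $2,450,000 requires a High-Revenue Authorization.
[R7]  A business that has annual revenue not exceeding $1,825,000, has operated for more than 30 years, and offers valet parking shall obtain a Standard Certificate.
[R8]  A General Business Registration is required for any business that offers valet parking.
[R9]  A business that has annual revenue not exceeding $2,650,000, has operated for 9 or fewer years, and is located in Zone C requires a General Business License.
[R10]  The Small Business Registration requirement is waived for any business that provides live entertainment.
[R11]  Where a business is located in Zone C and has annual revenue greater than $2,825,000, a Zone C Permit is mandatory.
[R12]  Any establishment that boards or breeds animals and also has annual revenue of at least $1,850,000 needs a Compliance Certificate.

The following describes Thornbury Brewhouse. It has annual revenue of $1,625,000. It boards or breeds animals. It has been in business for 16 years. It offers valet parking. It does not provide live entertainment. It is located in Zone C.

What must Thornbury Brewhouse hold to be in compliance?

[R1] boards or breeds animals → exempt from General Business Registration.
[R2] does not provide live entertainment → Trade License not required.
[R3] is located in Zone C (not: is located in Zone A) → General Business Certificate not required.
[R4] revenue $1,625,000 ≤ $2,075,000; years in business 16 ≥ 11 → Small Business Registration required.
[R5] is located in Zone C → exempt from General Business Registration.
[R6] revenue $1,625,000 ≤ $2,450,000 → High-Revenue Authorization not required.
[R7] revenue $1,625,000 ≤ $1,825,000; years in business 16 ≤ 30; offers valet parking → Standard Certificate not required.
[R8] offers valet parking → General Business Registration required.
[R9] revenue $1,625,000 ≤ $2,650,000; years in business 16 > 9; is located in Zone C → General Business License not required.
[R10] does not provide live entertainment → Small Business Registration exemption does not apply.
[R11] is located in Zone C; revenue $1,625,000 ≤ $2,825,000 → Zone C Permit not required.
[R12] boards or breeds animals; revenue $1,625,000 < $1,850,000 → Compliance Certificate not required.

Small Business Registration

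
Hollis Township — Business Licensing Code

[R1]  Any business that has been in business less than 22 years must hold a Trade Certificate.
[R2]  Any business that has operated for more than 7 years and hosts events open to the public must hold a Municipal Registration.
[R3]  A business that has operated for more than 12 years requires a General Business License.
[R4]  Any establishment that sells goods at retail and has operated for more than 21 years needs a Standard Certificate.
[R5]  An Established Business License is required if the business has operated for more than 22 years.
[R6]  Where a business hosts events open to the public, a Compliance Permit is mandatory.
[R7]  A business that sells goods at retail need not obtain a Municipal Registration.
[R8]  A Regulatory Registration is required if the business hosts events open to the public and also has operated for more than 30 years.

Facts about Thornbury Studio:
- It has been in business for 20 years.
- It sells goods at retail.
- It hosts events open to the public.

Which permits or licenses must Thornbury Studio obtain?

[R1] years in business 20 < 22 → Trade Certificate required.
[R2] years in business 20 > 7; hosts events open to the public → Municipal Registration required.
[R3] years in business 20 > 12 → General Business License required.
[R4] sells goods at retail; years in business 20 ≤ 21 → Standard Certificate not required.
[R5] years in business 20 ≤ 22 → Established Business License not required.
[R6] hosts events open to the public → Compliance Permit required.
[R7] sells goods at retail → exempt from Municipal Registration.
[R8] hosts events open to the public; years in business 20 ≤ 30 → Regulatory Registration not required.

Compliance Permit, General Business License, Trade Certificate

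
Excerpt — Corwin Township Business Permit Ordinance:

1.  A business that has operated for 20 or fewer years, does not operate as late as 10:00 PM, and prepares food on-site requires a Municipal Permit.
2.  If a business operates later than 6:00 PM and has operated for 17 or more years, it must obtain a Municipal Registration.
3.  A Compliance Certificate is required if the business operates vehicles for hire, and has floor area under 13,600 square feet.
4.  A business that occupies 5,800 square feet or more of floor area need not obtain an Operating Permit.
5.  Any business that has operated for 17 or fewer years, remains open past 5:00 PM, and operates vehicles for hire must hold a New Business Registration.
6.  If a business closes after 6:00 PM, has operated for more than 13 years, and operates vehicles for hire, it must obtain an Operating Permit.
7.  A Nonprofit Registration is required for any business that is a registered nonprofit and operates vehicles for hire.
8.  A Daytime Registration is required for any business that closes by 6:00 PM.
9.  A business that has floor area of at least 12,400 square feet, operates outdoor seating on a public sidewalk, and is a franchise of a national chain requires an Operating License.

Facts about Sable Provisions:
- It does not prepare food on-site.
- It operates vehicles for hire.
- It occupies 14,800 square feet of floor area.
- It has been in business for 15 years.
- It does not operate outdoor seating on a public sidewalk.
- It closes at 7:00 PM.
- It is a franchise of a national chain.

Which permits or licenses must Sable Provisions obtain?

1. years in business 15 ≤ 20; closes 7:00 PM, at/before 10:00 PM; does not prepare food on-site → Municipal Permit not required.
2. closes 7:00 PM, after 6:00 PM; years in business 15 < 17 → Municipal Registration not required.
3. operates vehicles for hire; floor area 14,800 square feet ≥ 13,600 square feet → Compliance Certificate not required.
4. floor area 14,800 square feet ≥ 5,800 square feet → exempt from Operating Permit.
5. years in business 15 ≤ 17; closes 7:00 PM, after 5:00 PM; operates vehicles for hire → New Business Registration required.
6. closes 7:00 PM, after 6:00 PM; years in business 15 > 13; operates vehicles for hire → Operating Permit required.
7. is a franchise of a national chain (not: is a registered nonprofit); operates vehicles for hire → Nonprofit Registration not required.
8. closes 7:00 PM, after 6:00 PM → Daytime Registration not required.
9. floor area 14,800 square feet ≥ 12,400 square feet; does not operate outdoor seating on a public sidewalk; is a franchise of a national chain → Operating License not required.

New Business Registration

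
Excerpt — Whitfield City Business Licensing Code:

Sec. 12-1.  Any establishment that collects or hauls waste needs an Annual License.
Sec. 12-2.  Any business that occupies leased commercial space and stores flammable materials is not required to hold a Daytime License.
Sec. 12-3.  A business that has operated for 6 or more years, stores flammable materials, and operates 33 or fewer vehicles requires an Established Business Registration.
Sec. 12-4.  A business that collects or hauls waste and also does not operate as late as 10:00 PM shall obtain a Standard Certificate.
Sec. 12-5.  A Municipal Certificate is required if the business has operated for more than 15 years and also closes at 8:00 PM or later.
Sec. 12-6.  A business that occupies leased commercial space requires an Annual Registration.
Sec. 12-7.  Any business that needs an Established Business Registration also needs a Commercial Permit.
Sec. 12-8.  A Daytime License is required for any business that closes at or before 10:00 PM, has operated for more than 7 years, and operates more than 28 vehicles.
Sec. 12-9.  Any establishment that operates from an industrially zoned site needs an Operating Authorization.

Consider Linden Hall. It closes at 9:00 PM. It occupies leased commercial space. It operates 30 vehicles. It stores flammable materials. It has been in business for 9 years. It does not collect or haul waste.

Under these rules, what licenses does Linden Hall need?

Sec. 12-1. does not collect or haul waste → Annual License not required.
Sec. 12-2. occupies leased commercial space; stores flammable materials → exempt from Daytime License.
Sec. 12-3. years in business 9 ≥ 6; stores flammable materials; vehicles 30 ≤ 33 → Established Business Registration required.
Sec. 12-4. does not collect or haul waste; closes 9:00 PM, at/before 10:00 PM → Standard Certificate not required.
Sec. 12-5. years in business 9 ≤ 15; closes 9:00 PM, after 8:00 PM → Municipal Certificate not required.
Sec. 12-6. occupies leased commercial space → Annual Registration required.
Sec. 12-7. Established Business Registration is required → Commercial Permit also required.
Sec. 12-8. closes 9:00 PM, at/before 10:00 PM; years in business 9 > 7; vehicles 30 > 28 → Daytime License required.
Sec. 12-9. occupies leased commercial space (not: operates from an industrially zoned site) → Operating Authorization not required.

Annual Registration, Commercial Permit, Established Business Registration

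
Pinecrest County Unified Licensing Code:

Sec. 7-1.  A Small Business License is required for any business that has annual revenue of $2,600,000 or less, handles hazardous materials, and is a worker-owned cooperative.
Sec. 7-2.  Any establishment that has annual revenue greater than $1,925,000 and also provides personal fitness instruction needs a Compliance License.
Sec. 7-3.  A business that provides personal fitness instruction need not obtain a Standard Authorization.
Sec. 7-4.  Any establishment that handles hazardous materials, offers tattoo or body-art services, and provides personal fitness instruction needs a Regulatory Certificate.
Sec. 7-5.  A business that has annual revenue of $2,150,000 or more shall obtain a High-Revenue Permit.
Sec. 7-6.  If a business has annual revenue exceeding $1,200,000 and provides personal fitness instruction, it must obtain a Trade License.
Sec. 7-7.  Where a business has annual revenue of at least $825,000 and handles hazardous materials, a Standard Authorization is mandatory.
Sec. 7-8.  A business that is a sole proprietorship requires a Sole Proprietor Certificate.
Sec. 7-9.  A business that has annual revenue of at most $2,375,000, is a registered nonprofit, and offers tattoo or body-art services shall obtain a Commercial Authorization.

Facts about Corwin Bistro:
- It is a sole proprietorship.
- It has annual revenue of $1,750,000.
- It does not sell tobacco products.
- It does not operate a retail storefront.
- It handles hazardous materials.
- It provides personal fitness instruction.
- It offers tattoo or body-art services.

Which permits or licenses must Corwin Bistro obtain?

Sec. 7-1. revenue $1,750,000 ≤ $2,600,000; handles hazardous materials; is a sole proprietorship (not: is a worker-owned cooperative) → Small Business License not required.
Sec. 7-2. revenue $1,750,000 ≤ $1,925,000; provides personal fitness instruction → Compliance License not required.
Sec. 7-3. provides personal fitness instruction → exempt from Standard Authorization.
Sec. 7-4. handles hazardous materials; offers tattoo or body-art services; provides personal fitness instruction → Regulatory Certificate required.
Sec. 7-5. revenue $1,750,000 < $2,150,000 → High-Revenue Permit not required.
Sec. 7-6. revenue $1,750,000 > $1,200,000; provides personal fitness instruction → Trade License required.
Sec. 7-7. revenue $1,750,000 ≥ $825,000; handles hazardous materials → Standard Authorization required.
Sec. 7-8. is a sole proprietorship → Sole Proprietor Certificate required.
Sec. 7-9. revenue $1,750,000 ≤ $2,375,000; is a sole proprietorship (not: is a registered nonprofit); offers tattoo or body-art services → Commercial Authorization not required.

Regulatory Certificate, Sole Proprietor Certificate, Trade License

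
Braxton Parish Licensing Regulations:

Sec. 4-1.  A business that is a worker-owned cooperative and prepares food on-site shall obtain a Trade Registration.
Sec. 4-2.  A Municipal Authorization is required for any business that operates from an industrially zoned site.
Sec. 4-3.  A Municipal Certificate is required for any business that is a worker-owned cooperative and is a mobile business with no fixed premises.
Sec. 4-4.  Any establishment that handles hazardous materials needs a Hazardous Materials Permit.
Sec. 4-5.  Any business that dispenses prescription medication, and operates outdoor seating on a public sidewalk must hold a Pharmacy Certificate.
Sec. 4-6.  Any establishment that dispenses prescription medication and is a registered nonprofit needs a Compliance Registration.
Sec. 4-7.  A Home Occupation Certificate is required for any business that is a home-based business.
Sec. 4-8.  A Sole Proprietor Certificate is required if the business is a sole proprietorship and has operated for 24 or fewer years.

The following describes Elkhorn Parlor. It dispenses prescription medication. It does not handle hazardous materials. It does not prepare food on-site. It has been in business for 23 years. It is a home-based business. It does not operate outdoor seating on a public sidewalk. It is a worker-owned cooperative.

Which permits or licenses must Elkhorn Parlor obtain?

Sec. 4-1. is a worker-owned cooperative; does not prepare food on-site → Trade Registration not required.
Sec. 4-2. is a home-based business (not: operates from an industrially zoned site) → Municipal Authorization not required.
Sec. 4-3. is a worker-owned cooperative; is a home-based business (not: is a mobile business with no fixed premises) → Municipal Certificate not required.
Sec. 4-4. does not handle hazardous materials → Hazardous Materials Permit not required.
Sec. 4-5. dispenses prescription medication; does not operate outdoor seating on a public sidewalk → Pharmacy Certificate not required.
Sec. 4-6. dispenses prescription medication; is a worker-owned cooperative (not: is a registered nonprofit) → Compliance Registration not required.
Sec. 4-7. is a home-based business → Home Occupation Certificate required.
Sec. 4-8. is a worker-owned cooperative (not: is a sole proprietorship); years in business 23 ≤ 24 → Sole Proprietor Certificate not required.

Home Occupation Certificate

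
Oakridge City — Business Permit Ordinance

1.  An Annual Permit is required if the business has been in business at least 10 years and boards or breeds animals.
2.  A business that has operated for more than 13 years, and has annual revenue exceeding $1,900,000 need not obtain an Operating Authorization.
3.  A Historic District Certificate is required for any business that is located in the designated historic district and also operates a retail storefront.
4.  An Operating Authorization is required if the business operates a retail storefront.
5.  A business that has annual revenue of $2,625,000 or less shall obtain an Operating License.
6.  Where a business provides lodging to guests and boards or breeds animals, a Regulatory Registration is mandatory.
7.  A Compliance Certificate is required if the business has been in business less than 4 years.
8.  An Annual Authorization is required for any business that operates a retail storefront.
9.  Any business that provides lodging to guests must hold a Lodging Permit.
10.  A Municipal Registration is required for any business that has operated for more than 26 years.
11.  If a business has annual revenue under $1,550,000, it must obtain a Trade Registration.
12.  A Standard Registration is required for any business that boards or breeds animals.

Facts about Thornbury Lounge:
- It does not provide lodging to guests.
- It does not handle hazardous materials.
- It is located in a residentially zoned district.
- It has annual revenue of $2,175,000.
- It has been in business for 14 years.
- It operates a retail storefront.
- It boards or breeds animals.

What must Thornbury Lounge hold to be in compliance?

Annual Authorization, Annual Permit, Operating License, Standard Registration

1. years in business 14 ≥ 10; boards or breeds animals → Annual Permit required.
2. years in business 14 > 13; revenue $2,175,000 > $1,900,000 → exempt from Operating Authorization.
3. is located in a residentially zoned district (not: is located in the designated historic district); operates a retail storefront → Historic District Certificate not required.
4. operates a retail storefront → Operating Authorization required.
5. revenue $2,175,000 ≤ $2,625,000 → Operating License required.
6. does not provide lodging to guests; boards or breeds animals → Regulatory Registration not required.
7. years in business 14 ≥ 4 → Compliance Certificate not required.
8. operates a retail storefront → Annual Authorization required.
9. does not provide lodging to guests → Lodging Permit not required.
10. years in business 14 ≤ 26 → Municipal Registration not required.
11. revenue $2,175,000 ≥ $1,550,000 → Trade Registration not required.
12. boards or breeds animals → Standard Registration required.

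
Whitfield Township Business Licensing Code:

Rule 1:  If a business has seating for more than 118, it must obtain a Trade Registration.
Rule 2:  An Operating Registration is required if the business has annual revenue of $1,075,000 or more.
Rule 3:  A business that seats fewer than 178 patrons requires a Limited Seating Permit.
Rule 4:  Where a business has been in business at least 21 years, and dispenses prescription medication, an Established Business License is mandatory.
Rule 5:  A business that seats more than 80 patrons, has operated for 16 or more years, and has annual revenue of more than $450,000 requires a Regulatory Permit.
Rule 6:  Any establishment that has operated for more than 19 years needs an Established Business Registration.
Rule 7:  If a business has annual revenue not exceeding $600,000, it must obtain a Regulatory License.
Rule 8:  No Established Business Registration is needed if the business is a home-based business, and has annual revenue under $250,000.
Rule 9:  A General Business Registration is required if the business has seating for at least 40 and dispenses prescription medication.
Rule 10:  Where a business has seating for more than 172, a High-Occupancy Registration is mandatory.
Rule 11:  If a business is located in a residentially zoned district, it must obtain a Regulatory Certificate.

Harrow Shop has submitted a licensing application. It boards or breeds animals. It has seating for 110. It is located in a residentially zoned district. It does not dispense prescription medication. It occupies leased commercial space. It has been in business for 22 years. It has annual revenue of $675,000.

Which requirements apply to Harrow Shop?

Established Business Registration, Limited Seating Permit, Regulatory Certificate, Regulatory Permit

Rule 1: seating 110 ≤ 118 → Trade Registration not required.
Rule 2: revenue $675,000 < $1,075,000 → Operating Registration not required.
Rule 3: seating 110 < 178 → Limited Seating Permit required.
Rule 4: years in business 22 ≥ 21; does not dispense prescription medication → Established Business License not required.
Rule 5: seating 110 > 80; years in business 22 ≥ 16; revenue $675,000 > $450,000 → Regulatory Permit required.
Rule 6: years in business 22 > 19 → Established Business Registration required.
Rule 7: revenue $675,000 > $600,000 → Regulatory License not required.
Rule 8: occupies leased commercial space (not: is a home-based business); revenue $675,000 ≥ $250,000 → Established Business Registration exemption does not apply.
Rule 9: seating 110 ≥ 40; does not dispense prescription medication → General Business Registration not required.
Rule 10: seating 110 ≤ 172 → High-Occupancy Registration not required.
Rule 11: is located in a residentially zoned district → Regulatory Certificate required.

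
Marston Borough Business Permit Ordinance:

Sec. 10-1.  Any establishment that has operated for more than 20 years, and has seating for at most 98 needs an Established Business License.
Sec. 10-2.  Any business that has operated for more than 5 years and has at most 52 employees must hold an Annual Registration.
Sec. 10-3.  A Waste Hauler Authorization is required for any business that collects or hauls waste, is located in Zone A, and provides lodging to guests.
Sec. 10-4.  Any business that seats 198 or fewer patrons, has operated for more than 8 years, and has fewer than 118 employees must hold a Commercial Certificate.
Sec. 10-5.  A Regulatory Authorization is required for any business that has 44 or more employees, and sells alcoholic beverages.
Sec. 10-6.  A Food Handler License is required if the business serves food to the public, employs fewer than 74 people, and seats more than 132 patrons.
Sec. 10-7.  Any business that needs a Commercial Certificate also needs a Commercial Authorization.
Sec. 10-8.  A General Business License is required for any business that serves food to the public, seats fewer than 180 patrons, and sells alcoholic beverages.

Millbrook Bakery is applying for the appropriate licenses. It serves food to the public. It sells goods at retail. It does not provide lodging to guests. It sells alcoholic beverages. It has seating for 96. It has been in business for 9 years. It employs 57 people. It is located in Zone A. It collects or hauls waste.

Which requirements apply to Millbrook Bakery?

Sec. 10-1. years in business 9 ≤ 20; seating 96 ≤ 98 → Established Business License not required.
Sec. 10-2. years in business 9 > 5; employees 57 > 52 → Annual Registration not required.
Sec. 10-3. collects or hauls waste; is located in Zone A; does not provide lodging to guests → Waste Hauler Authorization not required.
Sec. 10-4. seating 96 ≤ 198; years in business 9 > 8; employees 57 < 118 → Commercial Certificate required.
Sec. 10-5. employees 57 ≥ 44; sells alcoholic beverages → Regulatory Authorization required.
Sec. 10-6. serves food to the public; employees 57 < 74; seating 96 ≤ 132 → Food Handler License not required.
Sec. 10-7. Commercial Certificate is required → Commercial Authorization also required.
Sec. 10-8. serves food to the public; seating 96 < 180; sells alcoholic beverages → General Business License required.

Commercial Authorization, Commercial Certificate, General Business License, Regulatory Authorization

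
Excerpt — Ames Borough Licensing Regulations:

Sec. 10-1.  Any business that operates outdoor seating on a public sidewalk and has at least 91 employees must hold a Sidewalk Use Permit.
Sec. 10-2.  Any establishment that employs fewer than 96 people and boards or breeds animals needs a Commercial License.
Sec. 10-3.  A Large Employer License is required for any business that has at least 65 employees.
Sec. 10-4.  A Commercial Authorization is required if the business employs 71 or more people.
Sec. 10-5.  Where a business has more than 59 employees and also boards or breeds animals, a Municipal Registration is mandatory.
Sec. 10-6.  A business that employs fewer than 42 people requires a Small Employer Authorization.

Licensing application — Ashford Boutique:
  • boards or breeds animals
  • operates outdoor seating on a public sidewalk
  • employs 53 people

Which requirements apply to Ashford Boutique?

Commercial License

Sec. 10-1. operates outdoor seating on a public sidewalk; employees 53 < 91 → Sidewalk Use Permit not required.
Sec. 10-2. employees 53 < 96; boards or breeds animals → Commercial License required.
Sec. 10-3. employees 53 < 65 → Large Employer License not required.
Sec. 10-4. employees 53 < 71 → Commercial Authorization not required.
Sec. 10-5. employees 53 ≤ 59; boards or breeds animals → Municipal Registration not required.
Sec. 10-6. employees 53 ≥ 42 → Small Employer Authorization not required.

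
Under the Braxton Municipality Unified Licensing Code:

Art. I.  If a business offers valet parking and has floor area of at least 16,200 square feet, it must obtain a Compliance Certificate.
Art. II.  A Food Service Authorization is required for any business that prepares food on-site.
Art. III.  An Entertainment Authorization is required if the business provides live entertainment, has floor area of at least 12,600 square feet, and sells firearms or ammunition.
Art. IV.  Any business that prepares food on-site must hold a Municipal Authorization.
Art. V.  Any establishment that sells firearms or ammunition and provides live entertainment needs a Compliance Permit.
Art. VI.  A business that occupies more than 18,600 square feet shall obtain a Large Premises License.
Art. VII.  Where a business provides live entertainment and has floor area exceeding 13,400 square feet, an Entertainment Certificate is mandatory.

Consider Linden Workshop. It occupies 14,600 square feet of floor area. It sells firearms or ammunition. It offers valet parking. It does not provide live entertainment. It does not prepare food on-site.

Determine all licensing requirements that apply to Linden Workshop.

None

Art. I. offers valet parking; floor area 14,600 square feet < 16,200 square feet → Compliance Certificate not required.
Art. II. does not prepare food on-site → Food Service Authorization not required.
Art. III. does not provide live entertainment; floor area 14,600 square feet ≥ 12,600 square feet; sells firearms or ammunition → Entertainment Authorization not required.
Art. IV. does not prepare food on-site → Municipal Authorization not required.
Art. V. sells firearms or ammunition; does not provide live entertainment → Compliance Permit not required.
Art. VI. floor area 14,600 square feet ≤ 18,600 square feet → Large Premises License not required.
Art. VII. does not provide live entertainment; floor area 14,600 square feet > 13,400 square feet → Entertainment Certificate not required.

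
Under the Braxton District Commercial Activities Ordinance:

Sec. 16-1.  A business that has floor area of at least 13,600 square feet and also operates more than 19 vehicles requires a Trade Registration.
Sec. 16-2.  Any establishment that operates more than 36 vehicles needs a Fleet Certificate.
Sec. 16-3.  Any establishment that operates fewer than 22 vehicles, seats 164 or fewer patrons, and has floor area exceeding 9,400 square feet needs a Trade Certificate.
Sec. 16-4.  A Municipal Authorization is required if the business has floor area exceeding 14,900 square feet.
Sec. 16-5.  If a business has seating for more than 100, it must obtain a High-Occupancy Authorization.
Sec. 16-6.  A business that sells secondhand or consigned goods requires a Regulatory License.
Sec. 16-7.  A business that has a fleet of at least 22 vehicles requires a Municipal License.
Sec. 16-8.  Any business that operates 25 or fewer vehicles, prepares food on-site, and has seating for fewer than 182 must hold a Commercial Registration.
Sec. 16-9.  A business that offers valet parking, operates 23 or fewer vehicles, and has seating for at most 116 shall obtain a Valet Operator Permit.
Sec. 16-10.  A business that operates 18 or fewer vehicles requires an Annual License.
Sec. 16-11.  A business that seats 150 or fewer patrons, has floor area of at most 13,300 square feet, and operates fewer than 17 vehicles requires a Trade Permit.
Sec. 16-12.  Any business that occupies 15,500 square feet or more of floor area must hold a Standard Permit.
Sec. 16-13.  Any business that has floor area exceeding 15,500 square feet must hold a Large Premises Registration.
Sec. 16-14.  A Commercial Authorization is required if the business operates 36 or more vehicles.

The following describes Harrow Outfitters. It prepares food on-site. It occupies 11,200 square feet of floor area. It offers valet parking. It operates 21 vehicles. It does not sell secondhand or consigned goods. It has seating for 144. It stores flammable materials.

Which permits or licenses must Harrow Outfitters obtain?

Commercial Registration, High-Occupancy Authorization, Trade Certificate

Sec. 16-1. floor area 11,200 square feet < 13,600 square feet; vehicles 21 > 19 → Trade Registration not required.
Sec. 16-2. vehicles 21 ≤ 36 → Fleet Certificate not required.
Sec. 16-3. vehicles 21 < 22; seating 144 ≤ 164; floor area 11,200 square feet > 9,400 square feet → Trade Certificate required.
Sec. 16-4. floor area 11,200 square feet ≤ 14,900 square feet → Municipal Authorization not required.
Sec. 16-5. seating 144 > 100 → High-Occupancy Authorization required.
Sec. 16-6. does not sell secondhand or consigned goods → Regulatory License not required.
Sec. 16-7. vehicles 21 < 22 → Municipal License not required.
Sec. 16-8. vehicles 21 ≤ 25; prepares food on-site; seating 144 < 182 → Commercial Registration required.
Sec. 16-9. offers valet parking; vehicles 21 ≤ 23; seating 144 > 116 → Valet Operator Permit not required.
Sec. 16-10. vehicles 21 > 18 → Annual License not required.
Sec. 16-11. seating 144 ≤ 150; floor area 11,200 square feet ≤ 13,300 square feet; vehicles 21 ≥ 17 → Trade Permit not required.
Sec. 16-12. floor area 11,200 square feet < 15,500 square feet → Standard Permit not required.
Sec. 16-13. floor area 11,200 square feet ≤ 15,500 square feet → Large Premises Registration not required.
Sec. 16-14. vehicles 21 < 36 → Commercial Authorization not required.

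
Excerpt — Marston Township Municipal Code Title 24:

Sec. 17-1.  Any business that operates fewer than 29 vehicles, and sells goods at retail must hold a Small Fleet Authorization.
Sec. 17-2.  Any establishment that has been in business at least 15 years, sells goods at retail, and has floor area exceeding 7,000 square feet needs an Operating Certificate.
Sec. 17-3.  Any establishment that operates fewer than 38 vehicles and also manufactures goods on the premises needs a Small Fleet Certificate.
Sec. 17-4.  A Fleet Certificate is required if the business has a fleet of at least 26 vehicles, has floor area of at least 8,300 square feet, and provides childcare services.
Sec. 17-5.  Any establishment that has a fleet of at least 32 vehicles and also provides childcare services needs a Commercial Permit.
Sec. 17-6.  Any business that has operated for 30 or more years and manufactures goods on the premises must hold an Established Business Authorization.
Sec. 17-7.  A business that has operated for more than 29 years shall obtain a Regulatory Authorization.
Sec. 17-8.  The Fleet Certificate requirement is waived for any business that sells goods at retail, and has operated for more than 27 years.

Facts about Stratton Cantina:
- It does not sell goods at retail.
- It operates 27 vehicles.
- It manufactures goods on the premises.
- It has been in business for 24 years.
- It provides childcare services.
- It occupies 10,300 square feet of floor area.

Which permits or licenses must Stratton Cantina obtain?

Sec. 17-1. vehicles 27 < 29; does not sell goods at retail → Small Fleet Authorization not required.
Sec. 17-2. years in business 24 ≥ 15; does not sell goods at retail; floor area 10,300 square feet > 7,000 square feet → Operating Certificate not required.
Sec. 17-3. vehicles 27 < 38; manufactures goods on the premises → Small Fleet Certificate required.
Sec. 17-4. vehicles 27 ≥ 26; floor area 10,300 square feet ≥ 8,300 square feet; provides childcare services → Fleet Certificate required.
Sec. 17-5. vehicles 27 < 32; provides childcare services → Commercial Permit not required.
Sec. 17-6. years in business 24 < 30; manufactures goods on the premises → Established Business Authorization not required.
Sec. 17-7. years in business 24 ≤ 29 → Regulatory Authorization not required.
Sec. 17-8. does not sell goods at retail; years in business 24 ≤ 27 → Fleet Certificate exemption does not apply.

Fleet Certificate, Small Fleet Certificate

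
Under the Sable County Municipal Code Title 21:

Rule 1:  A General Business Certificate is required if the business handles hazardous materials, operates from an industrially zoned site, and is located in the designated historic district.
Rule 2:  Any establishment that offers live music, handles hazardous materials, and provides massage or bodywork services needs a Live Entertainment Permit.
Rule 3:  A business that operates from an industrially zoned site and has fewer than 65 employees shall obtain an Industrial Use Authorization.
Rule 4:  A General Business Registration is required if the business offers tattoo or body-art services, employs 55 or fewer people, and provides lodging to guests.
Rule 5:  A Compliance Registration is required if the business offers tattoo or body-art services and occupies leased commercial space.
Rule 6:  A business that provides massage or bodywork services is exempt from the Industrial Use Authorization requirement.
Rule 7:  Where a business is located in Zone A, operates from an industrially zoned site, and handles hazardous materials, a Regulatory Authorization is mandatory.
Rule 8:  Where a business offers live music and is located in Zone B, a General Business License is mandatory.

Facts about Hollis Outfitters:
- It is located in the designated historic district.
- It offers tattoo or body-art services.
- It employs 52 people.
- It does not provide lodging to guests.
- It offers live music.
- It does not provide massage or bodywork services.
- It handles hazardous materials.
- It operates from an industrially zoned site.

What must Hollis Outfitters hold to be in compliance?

General Business Certificate, Industrial Use Authorization

Rule 1: handles hazardous materials; operates from an industrially zoned site; is located in the designated historic district → General Business Certificate required.
Rule 2: offers live music; handles hazardous materials; does not provide massage or bodywork services → Live Entertainment Permit not required.
Rule 3: operates from an industrially zoned site; employees 52 < 65 → Industrial Use Authorization required.
Rule 4: offers tattoo or body-art services; employees 52 ≤ 55; does not provide lodging to guests → General Business Registration not required.
Rule 5: offers tattoo or body-art services; operates from an industrially zoned site (not: occupies leased commercial space) → Compliance Registration not required.
Rule 6: does not provide massage or bodywork services → Industrial Use Authorization exemption does not apply.
Rule 7: is located in the designated historic district (not: is located in Zone A); operates from an industrially zoned site; handles hazardous materials → Regulatory Authorization not required.
Rule 8: offers live music; is located in the designated historic district (not: is located in Zone B) → General Business License not required.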